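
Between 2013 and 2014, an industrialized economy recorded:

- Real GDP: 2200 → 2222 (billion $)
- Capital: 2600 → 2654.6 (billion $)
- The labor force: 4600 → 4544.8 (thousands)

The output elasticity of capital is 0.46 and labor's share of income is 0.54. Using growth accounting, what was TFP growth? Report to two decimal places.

Real GDP growth = (2222 − 2200) / 2200 = 1%.
Capital growth = (2654.6 − 2600) / 2600 = 2.1%.
The labor force growth = (4544.8 − 4600) / 4600 = -1.2%.
Labor's share = 1 − 0.46 = 0.54.
Capital: 0.46 × 2.1 = 0.966 pp.
The labor force: 0.54 × (-1.2) = -0.648 pp.
TFP growth = 1 − 0.318 = 0.682%.

0.68%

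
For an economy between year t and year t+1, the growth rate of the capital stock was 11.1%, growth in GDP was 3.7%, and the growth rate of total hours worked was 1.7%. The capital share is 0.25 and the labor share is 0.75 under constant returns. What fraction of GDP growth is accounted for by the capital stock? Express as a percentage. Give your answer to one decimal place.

75.0%

The capital stock contributed 0.25 × 11.1 = 2.775 pp.
Share of growth = 2.775 / 3.7 × 100 = 75%.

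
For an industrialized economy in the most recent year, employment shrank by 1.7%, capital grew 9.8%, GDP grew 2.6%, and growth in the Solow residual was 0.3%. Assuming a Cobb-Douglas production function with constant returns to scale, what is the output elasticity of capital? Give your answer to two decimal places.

0.35

gY = gA + α·gK + (1−α)·gL, so gY − gA − gL = α(gK − gL).
2.6 − 0.3 + 1.7 = α × (9.8 − (-1.7)).
4 = 11.5 α, so α = 0.3478.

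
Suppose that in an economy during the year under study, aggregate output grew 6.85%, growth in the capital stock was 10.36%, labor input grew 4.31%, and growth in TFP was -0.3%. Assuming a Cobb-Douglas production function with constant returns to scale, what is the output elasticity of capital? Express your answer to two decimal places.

gY = gA + α·gK + (1−α)·gL, so gY − gA − gL = α(gK − gL).
6.85 + 0.3 − 4.31 = α × (10.36 − 4.31).
2.84 = 6.05 α, so α = 0.4694.

The output elasticity of capital is 0.47.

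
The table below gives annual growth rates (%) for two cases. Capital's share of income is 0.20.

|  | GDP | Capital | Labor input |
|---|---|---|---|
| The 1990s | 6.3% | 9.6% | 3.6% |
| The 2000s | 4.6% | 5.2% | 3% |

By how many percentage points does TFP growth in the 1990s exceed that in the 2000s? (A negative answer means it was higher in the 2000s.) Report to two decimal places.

0.34 percentage points

Labor's share = 1 − 0.2 = 0.8.
The 1990s: TFP = 6.3 − 1.92 − 2.88 = 1.5%.
The 2000s: TFP = 4.6 − 1.04 − 2.4 = 1.16%.
Difference = 1.5 − (1.16) = 0.34 pp.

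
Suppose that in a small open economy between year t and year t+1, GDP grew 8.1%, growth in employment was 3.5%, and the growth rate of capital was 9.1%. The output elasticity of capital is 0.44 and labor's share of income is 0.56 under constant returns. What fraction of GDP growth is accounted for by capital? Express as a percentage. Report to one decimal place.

Capital accounted for 49.4% of growth.

Capital contributed 0.44 × 9.1 = 4.004 pp.
Share of growth = 4.004 / 8.1 × 100 = 49.432%.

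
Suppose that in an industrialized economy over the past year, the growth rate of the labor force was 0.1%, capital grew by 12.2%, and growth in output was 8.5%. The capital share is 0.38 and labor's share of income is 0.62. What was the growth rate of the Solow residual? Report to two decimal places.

3.80%

Labor's share = 1 − 0.38 = 0.62.
Capital: 0.38 × 12.2 = 4.636 pp.
The labor force: 0.62 × 0.1 = 0.062 pp.
TFP growth = 8.5 − 4.698 = 3.802%.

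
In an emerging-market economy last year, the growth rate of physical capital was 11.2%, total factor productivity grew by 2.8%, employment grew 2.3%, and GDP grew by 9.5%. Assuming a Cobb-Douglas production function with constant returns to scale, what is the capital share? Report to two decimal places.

gY = gA + α·gK + (1−α)·gL, so gY − gA − gL = α(gK − gL).
9.5 − 2.8 − 2.3 = α × (11.2 − 2.3).
4.4 = 8.9 α, so α = 0.4944.

α = 0.49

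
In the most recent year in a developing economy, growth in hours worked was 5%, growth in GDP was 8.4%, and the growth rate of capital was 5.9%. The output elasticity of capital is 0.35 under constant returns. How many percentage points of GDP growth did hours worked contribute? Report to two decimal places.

Labor's share = 1 − 0.35 = 0.65.
Contribution = share × growth = 0.65 × 5 = 3.25 pp.

3.25 percentage points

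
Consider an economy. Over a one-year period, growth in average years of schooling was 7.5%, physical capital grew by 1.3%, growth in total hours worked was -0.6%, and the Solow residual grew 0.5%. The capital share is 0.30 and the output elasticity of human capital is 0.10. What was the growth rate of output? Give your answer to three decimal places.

1.280%

Labor's share = 1 − 0.3 − 0.1 = 0.6.
Physical capital: 0.3 × 1.3 = 0.39 pp.
Average years of schooling: 0.1 × 7.5 = 0.75 pp.
Total hours worked: 0.6 × (-0.6) = -0.36 pp.
Output growth = 0.5 + 0.78 = 1.28%.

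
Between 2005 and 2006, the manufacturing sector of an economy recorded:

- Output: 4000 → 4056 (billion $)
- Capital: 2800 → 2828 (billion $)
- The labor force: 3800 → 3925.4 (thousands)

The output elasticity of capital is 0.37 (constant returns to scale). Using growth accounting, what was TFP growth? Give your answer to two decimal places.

-1.05%

Output growth = (4056 − 4000) / 4000 = 1.4%.
Capital growth = (2828 − 2800) / 2800 = 1%.
The labor force growth = (3925.4 − 3800) / 3800 = 3.3%.
Labor's share = 1 − 0.37 = 0.63.
Capital: 0.37 × 1 = 0.37 pp.
The labor force: 0.63 × 3.3 = 2.079 pp.
TFP growth = 1.4 − 2.449 = -1.049%.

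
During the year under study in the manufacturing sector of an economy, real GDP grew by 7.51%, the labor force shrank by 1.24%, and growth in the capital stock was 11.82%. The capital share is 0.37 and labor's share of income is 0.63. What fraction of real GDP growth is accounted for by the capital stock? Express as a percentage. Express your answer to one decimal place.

The capital stock accounted for 58.2% of growth.

The capital stock contributed 0.37 × 11.82 = 4.3734 pp.
Share of growth = 4.3734 / 7.51 × 100 = 58.234%.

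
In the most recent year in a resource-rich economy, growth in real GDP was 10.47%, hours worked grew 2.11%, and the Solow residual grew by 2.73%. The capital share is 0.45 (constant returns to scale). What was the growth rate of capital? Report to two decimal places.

Capital grew 14.62%.

Labor's share = 1 − 0.45 = 0.55.
gY = gA + 0.55×2.11 + 0.45×g.
0.45×g = 10.47 − 2.73 − 1.1605 = 6.5795.
g = 6.5795 / 0.45 = 14.6211%.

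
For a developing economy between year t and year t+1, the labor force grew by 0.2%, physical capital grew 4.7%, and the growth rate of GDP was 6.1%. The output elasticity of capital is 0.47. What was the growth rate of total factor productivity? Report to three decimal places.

3.785%

Labor's share = 1 − 0.47 = 0.53.
Physical capital: 0.47 × 4.7 = 2.209 pp.
The labor force: 0.53 × 0.2 = 0.106 pp.
TFP growth = 6.1 − 2.315 = 3.785%.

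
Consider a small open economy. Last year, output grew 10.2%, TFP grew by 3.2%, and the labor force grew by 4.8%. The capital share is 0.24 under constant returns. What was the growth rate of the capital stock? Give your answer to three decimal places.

Labor's share = 1 − 0.24 = 0.76.
gY = gA + 0.76×4.8 + 0.24×g.
0.24×g = 10.2 − 3.2 − 3.648 = 3.352.
g = 3.352 / 0.24 = 13.96667%.

The capital stock grew 13.967%.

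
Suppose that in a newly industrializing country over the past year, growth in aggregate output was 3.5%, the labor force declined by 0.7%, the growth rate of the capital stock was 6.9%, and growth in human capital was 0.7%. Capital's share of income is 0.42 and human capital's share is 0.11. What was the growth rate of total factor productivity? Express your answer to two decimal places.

Total factor productivity growth was 0.85%.

Labor's share = 1 − 0.42 − 0.11 = 0.47.
The capital stock: 0.42 × 6.9 = 2.898 pp.
Human capital: 0.11 × 0.7 = 0.077 pp.
The labor force: 0.47 × (-0.7) = -0.329 pp.
TFP growth = 3.5 − 2.646 = 0.854%.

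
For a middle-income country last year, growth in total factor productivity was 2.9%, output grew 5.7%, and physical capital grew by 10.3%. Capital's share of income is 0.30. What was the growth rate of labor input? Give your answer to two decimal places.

Labor's share = 1 − 0.3 = 0.7.
gY = gA + 0.3×10.3 + 0.7×g.
0.7×g = 5.7 − 2.9 − 3.09 = -0.29.
g = -0.29 / 0.7 = -0.4143%.

-0.41%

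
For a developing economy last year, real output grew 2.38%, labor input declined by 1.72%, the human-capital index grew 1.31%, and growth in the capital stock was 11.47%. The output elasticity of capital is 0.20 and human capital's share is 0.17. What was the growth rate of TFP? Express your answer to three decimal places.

Labor's share = 1 − 0.2 − 0.17 = 0.63.
The capital stock: 0.2 × 11.47 = 2.294 pp.
The human-capital index: 0.17 × 1.31 = 0.2227 pp.
Labor input: 0.63 × (-1.72) = -1.0836 pp.
TFP growth = 2.38 − 1.4331 = 0.9469%.

TFP grew 0.947%.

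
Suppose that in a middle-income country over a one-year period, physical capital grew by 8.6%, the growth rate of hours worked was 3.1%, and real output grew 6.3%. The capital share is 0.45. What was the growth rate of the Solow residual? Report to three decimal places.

The Solow residual grew 0.725%.

Labor's share = 1 − 0.45 = 0.55.
Physical capital: 0.45 × 8.6 = 3.87 pp.
Hours worked: 0.55 × 3.1 = 1.705 pp.
TFP growth = 6.3 − 5.575 = 0.725%.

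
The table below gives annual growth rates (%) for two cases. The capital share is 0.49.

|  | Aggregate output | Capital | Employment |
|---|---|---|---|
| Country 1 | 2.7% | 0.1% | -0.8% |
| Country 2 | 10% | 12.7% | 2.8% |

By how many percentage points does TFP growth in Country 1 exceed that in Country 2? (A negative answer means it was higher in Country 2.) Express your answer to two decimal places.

Labor's share = 1 − 0.49 = 0.51.
Country 1: TFP = 2.7 − 0.049 + 0.408 = 3.059%.
Country 2: TFP = 10 − 6.223 − 1.428 = 2.349%.
Difference = 3.059 − (2.349) = 0.71 pp.

0.71 percentage points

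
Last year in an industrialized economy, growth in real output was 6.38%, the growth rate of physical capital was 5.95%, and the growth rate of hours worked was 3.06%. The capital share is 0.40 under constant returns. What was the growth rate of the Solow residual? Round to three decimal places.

The Solow residual growth was 2.164%.

Labor's share = 1 − 0.4 = 0.6.
Physical capital: 0.4 × 5.95 = 2.38 pp.
Hours worked: 0.6 × 3.06 = 1.836 pp.
TFP growth = 6.38 − 4.216 = 2.164%.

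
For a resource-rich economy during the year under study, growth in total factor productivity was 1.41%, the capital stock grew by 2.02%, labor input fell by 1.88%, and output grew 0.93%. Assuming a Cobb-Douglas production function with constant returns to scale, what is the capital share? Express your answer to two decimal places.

gY = gA + α·gK + (1−α)·gL, so gY − gA − gL = α(gK − gL).
0.93 − 1.41 + 1.88 = α × (2.02 − (-1.88)).
1.4 = 3.9 α, so α = 0.359.

0.36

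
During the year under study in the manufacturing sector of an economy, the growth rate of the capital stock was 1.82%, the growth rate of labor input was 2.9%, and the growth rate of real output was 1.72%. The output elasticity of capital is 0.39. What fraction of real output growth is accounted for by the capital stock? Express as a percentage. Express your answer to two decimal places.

The capital stock contributed 0.39 × 1.82 = 0.7098 pp.
Share of growth = 0.7098 / 1.72 × 100 = 41.2674%.

The capital stock accounted for 41.27% of growth.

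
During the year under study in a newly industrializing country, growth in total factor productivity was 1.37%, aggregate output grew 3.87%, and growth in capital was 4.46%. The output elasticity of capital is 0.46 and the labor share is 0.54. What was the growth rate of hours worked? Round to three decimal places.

Labor's share = 1 − 0.46 = 0.54.
gY = gA + 0.46×4.46 + 0.54×g.
0.54×g = 3.87 − 1.37 − 2.0516 = 0.4484.
g = 0.4484 / 0.54 = 0.83037%.

0.830%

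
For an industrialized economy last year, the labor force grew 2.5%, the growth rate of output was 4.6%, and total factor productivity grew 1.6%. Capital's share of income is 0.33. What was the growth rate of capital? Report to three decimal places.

Capital growth was 4.015%.

Labor's share = 1 − 0.33 = 0.67.
gY = gA + 0.67×2.5 + 0.33×g.
0.33×g = 4.6 − 1.6 − 1.675 = 1.325.
g = 1.325 / 0.33 = 4.01515%.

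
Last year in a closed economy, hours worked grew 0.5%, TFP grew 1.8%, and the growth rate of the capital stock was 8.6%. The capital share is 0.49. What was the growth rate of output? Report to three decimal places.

6.269%

Labor's share = 1 − 0.49 = 0.51.
The capital stock: 0.49 × 8.6 = 4.214 pp.
Hours worked: 0.51 × 0.5 = 0.255 pp.
Output growth = 1.8 + 4.469 = 6.269%.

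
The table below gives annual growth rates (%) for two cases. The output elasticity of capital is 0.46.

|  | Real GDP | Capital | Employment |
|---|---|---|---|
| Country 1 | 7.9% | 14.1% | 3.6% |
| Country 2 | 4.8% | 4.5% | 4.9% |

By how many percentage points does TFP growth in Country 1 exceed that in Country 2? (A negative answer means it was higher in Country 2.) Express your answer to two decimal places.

-0.61 percentage points

Labor's share = 1 − 0.46 = 0.54.
Country 1: TFP = 7.9 − 6.486 − 1.944 = -0.53%.
Country 2: TFP = 4.8 − 2.07 − 2.646 = 0.084%.
Difference = -0.53 − (0.084) = -0.614 pp.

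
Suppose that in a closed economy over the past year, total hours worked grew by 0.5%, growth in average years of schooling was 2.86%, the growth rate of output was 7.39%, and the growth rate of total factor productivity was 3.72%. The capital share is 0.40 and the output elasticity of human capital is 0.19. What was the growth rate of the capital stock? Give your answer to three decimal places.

The capital stock growth was 7.304%.

Labor's share = 1 − 0.4 − 0.19 = 0.41.
gY = gA + 0.19×2.86 + 0.41×0.5 + 0.4×g.
0.4×g = 7.39 − 3.72 − 0.7484 = 2.9216.
g = 2.9216 / 0.4 = 7.304%.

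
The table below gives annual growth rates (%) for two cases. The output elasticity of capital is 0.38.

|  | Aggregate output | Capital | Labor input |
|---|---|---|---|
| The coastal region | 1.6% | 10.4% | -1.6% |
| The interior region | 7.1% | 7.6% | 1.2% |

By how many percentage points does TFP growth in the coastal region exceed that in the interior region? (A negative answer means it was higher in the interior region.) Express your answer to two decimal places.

-4.83 percentage points

Labor's share = 1 − 0.38 = 0.62.
The coastal region: TFP = 1.6 − 3.952 + 0.992 = -1.36%.
The interior region: TFP = 7.1 − 2.888 − 0.744 = 3.468%.
Difference = -1.36 − (3.468) = -4.828 pp.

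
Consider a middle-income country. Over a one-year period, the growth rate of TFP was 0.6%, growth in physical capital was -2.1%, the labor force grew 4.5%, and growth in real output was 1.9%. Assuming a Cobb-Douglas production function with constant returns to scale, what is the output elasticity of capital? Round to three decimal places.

gY = gA + α·gK + (1−α)·gL, so gY − gA − gL = α(gK − gL).
1.9 − 0.6 − 4.5 = α × (-2.1 − 4.5).
-3.2 = -6.6 α, so α = 0.48485.

0.485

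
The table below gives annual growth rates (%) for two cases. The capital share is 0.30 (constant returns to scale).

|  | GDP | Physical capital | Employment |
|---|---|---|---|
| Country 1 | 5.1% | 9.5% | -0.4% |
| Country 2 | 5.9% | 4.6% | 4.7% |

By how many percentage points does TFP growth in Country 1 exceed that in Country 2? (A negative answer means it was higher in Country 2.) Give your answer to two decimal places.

1.30 percentage points

Labor's share = 1 − 0.3 = 0.7.
Country 1: TFP = 5.1 − 2.85 + 0.28 = 2.53%.
Country 2: TFP = 5.9 − 1.38 − 3.29 = 1.23%.
Difference = 2.53 − (1.23) = 1.3 pp.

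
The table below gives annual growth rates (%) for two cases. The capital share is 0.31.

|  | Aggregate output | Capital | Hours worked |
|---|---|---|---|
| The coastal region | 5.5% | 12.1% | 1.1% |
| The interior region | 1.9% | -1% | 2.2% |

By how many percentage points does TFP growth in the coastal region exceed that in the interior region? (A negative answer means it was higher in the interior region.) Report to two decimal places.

Labor's share = 1 − 0.31 = 0.69.
The coastal region: TFP = 5.5 − 3.751 − 0.759 = 0.99%.
The interior region: TFP = 1.9 + 0.31 − 1.518 = 0.692%.
Difference = 0.99 − (0.692) = 0.298 pp.

0.30 percentage points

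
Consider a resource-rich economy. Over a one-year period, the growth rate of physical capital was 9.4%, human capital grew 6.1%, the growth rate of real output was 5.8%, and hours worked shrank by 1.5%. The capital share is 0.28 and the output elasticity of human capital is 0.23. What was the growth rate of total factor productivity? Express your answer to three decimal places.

2.500%

Labor's share = 1 − 0.28 − 0.23 = 0.49.
Physical capital: 0.28 × 9.4 = 2.632 pp.
Human capital: 0.23 × 6.1 = 1.403 pp.
Hours worked: 0.49 × (-1.5) = -0.735 pp.
TFP growth = 5.8 − 3.3 = 2.5%.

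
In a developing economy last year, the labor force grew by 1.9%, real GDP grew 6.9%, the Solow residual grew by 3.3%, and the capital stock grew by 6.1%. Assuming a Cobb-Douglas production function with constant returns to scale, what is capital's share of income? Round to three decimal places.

α = 0.405

gY = gA + α·gK + (1−α)·gL, so gY − gA − gL = α(gK − gL).
6.9 − 3.3 − 1.9 = α × (6.1 − 1.9).
1.7 = 4.2 α, so α = 0.40476.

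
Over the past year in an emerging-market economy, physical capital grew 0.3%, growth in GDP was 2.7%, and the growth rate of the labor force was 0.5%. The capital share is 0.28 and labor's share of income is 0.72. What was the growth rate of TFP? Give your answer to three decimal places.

2.256%

Labor's share = 1 − 0.28 = 0.72.
Physical capital: 0.28 × 0.3 = 0.084 pp.
The labor force: 0.72 × 0.5 = 0.36 pp.
TFP growth = 2.7 − 0.444 = 2.256%.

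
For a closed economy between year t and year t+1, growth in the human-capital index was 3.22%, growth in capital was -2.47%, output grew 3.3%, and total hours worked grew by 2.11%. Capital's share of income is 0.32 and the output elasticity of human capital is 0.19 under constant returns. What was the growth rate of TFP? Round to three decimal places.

Labor's share = 1 − 0.32 − 0.19 = 0.49.
Capital: 0.32 × (-2.47) = -0.7904 pp.
The human-capital index: 0.19 × 3.22 = 0.6118 pp.
Total hours worked: 0.49 × 2.11 = 1.0339 pp.
TFP growth = 3.3 − 0.8553 = 2.4447%.

TFP grew 2.445%.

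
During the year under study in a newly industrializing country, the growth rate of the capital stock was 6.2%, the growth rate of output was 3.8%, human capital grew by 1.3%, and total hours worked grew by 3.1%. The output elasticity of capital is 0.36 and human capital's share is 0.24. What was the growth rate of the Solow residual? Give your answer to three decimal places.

Labor's share = 1 − 0.36 − 0.24 = 0.4.
The capital stock: 0.36 × 6.2 = 2.232 pp.
Human capital: 0.24 × 1.3 = 0.312 pp.
Total hours worked: 0.4 × 3.1 = 1.24 pp.
TFP growth = 3.8 − 3.784 = 0.016%.

0.016%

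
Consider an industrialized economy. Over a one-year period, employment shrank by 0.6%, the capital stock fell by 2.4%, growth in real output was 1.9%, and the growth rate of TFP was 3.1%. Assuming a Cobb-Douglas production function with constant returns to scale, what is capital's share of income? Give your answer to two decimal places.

0.33

gY = gA + α·gK + (1−α)·gL, so gY − gA − gL = α(gK − gL).
1.9 − 3.1 + 0.6 = α × (-2.4 − (-0.6)).
-0.6 = -1.8 α, so α = 0.3333.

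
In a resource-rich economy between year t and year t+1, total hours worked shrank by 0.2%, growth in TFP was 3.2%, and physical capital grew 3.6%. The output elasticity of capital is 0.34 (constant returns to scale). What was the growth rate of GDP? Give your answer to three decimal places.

Labor's share = 1 − 0.34 = 0.66.
Physical capital: 0.34 × 3.6 = 1.224 pp.
Total hours worked: 0.66 × (-0.2) = -0.132 pp.
Output growth = 3.2 + 1.092 = 4.292%.

4.292%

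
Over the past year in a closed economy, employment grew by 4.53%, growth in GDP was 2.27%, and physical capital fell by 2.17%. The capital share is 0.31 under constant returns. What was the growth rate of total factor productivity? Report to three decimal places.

-0.183%

Labor's share = 1 − 0.31 = 0.69.
Physical capital: 0.31 × (-2.17) = -0.6727 pp.
Employment: 0.69 × 4.53 = 3.1257 pp.
TFP growth = 2.27 − 2.453 = -0.183%.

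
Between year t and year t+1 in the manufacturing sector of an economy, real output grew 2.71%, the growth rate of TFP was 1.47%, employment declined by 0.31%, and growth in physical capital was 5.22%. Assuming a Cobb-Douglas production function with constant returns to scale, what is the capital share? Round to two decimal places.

α = 0.28

gY = gA + α·gK + (1−α)·gL, so gY − gA − gL = α(gK − gL).
2.71 − 1.47 + 0.31 = α × (5.22 − (-0.31)).
1.55 = 5.53 α, so α = 0.2803.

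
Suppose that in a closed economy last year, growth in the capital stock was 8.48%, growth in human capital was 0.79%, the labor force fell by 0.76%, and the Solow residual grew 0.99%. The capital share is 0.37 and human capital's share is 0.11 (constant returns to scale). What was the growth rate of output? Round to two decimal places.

3.82%

Labor's share = 1 − 0.37 − 0.11 = 0.52.
The capital stock: 0.37 × 8.48 = 3.1376 pp.
Human capital: 0.11 × 0.79 = 0.0869 pp.
The labor force: 0.52 × (-0.76) = -0.3952 pp.
Output growth = 0.99 + 2.8293 = 3.8193%.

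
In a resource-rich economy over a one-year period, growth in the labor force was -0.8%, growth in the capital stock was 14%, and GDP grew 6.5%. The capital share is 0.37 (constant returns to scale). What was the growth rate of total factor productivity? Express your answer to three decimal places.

Total factor productivity growth was 1.824%.

Labor's share = 1 − 0.37 = 0.63.
The capital stock: 0.37 × 14 = 5.18 pp.
The labor force: 0.63 × (-0.8) = -0.504 pp.
TFP growth = 6.5 − 4.676 = 1.824%.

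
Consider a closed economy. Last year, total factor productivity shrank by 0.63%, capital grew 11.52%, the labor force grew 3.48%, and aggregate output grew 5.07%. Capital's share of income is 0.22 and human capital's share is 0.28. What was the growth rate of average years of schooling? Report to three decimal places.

Labor's share = 1 − 0.22 − 0.28 = 0.5.
gY = gA + 0.22×11.52 + 0.5×3.48 + 0.28×g.
0.28×g = 5.07 + 0.63 − 4.2744 = 1.4256.
g = 1.4256 / 0.28 = 5.09143%.

5.091%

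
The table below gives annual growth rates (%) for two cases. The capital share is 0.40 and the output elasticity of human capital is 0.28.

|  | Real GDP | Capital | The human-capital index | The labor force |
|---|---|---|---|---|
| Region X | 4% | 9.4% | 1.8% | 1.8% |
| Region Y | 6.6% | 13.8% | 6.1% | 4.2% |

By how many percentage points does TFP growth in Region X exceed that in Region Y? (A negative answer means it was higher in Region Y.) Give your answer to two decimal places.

Labor's share = 1 − 0.4 − 0.28 = 0.32.
Region X: TFP = 4 − 3.76 − 0.504 − 0.576 = -0.84%.
Region Y: TFP = 6.6 − 5.52 − 1.708 − 1.344 = -1.972%.
Difference = -0.84 − (-1.972) = 1.132 pp.

1.13 percentage points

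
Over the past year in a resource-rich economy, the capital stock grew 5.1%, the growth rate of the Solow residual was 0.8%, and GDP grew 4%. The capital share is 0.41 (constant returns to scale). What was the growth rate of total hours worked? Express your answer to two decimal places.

Labor's share = 1 − 0.41 = 0.59.
gY = gA + 0.41×5.1 + 0.59×g.
0.59×g = 4 − 0.8 − 2.091 = 1.109.
g = 1.109 / 0.59 = 1.8797%.

1.88%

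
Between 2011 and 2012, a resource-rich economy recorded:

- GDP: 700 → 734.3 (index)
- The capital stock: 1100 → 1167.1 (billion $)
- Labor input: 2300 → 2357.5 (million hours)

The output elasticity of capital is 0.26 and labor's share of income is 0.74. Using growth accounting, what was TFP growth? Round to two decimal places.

GDP growth = (734.3 − 700) / 700 = 4.9%.
The capital stock growth = (1167.1 − 1100) / 1100 = 6.1%.
Labor input growth = (2357.5 − 2300) / 2300 = 2.5%.
Labor's share = 1 − 0.26 = 0.74.
The capital stock: 0.26 × 6.1 = 1.586 pp.
Labor input: 0.74 × 2.5 = 1.85 pp.
TFP growth = 4.9 − 3.436 = 1.464%.

1.46%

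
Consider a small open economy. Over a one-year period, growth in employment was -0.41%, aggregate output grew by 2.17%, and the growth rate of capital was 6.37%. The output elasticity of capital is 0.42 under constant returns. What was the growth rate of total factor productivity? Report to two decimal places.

-0.27%

Labor's share = 1 − 0.42 = 0.58.
Capital: 0.42 × 6.37 = 2.6754 pp.
Employment: 0.58 × (-0.41) = -0.2378 pp.
TFP growth = 2.17 − 2.4376 = -0.2676%.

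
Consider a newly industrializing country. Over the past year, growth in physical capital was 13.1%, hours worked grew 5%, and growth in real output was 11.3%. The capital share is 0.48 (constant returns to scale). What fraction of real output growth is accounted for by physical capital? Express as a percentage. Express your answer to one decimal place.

Physical capital accounted for 55.6% of growth.

Physical capital contributed 0.48 × 13.1 = 6.288 pp.
Share of growth = 6.288 / 11.3 × 100 = 55.646%.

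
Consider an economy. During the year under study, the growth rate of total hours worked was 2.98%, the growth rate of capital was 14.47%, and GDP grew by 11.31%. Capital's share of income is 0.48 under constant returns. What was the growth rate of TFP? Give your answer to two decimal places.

Labor's share = 1 − 0.48 = 0.52.
Capital: 0.48 × 14.47 = 6.9456 pp.
Total hours worked: 0.52 × 2.98 = 1.5496 pp.
TFP growth = 11.31 − 8.4952 = 2.8148%.

2.81%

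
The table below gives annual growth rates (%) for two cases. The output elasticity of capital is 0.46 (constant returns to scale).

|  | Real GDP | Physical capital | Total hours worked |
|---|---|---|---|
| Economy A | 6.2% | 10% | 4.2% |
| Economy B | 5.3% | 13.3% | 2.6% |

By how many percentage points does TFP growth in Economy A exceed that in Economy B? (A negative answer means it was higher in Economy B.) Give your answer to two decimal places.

1.55 percentage points

Labor's share = 1 − 0.46 = 0.54.
Economy A: TFP = 6.2 − 4.6 − 2.268 = -0.668%.
Economy B: TFP = 5.3 − 6.118 − 1.404 = -2.222%.
Difference = -0.668 − (-2.222) = 1.554 pp.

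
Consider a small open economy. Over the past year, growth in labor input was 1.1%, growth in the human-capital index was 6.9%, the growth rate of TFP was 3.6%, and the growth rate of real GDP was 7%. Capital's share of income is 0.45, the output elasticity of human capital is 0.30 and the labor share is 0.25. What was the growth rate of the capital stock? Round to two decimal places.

The capital stock grew 2.34%.

Labor's share = 1 − 0.45 − 0.3 = 0.25.
gY = gA + 0.3×6.9 + 0.25×1.1 + 0.45×g.
0.45×g = 7 − 3.6 − 2.345 = 1.055.
g = 1.055 / 0.45 = 2.3444%.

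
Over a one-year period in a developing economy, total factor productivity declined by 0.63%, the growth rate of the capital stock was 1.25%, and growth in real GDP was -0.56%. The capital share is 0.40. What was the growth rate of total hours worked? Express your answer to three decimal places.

Labor's share = 1 − 0.4 = 0.6.
gY = gA + 0.4×1.25 + 0.6×g.
0.6×g = -0.56 + 0.63 − 0.5 = -0.43.
g = -0.43 / 0.6 = -0.71667%.

-0.717%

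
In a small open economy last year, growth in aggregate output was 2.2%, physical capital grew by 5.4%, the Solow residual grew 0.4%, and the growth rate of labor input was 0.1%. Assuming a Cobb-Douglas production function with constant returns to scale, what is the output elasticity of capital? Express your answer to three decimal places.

gY = gA + α·gK + (1−α)·gL, so gY − gA − gL = α(gK − gL).
2.2 − 0.4 − 0.1 = α × (5.4 − 0.1).
1.7 = 5.3 α, so α = 0.32075.

The output elasticity of capital is 0.321.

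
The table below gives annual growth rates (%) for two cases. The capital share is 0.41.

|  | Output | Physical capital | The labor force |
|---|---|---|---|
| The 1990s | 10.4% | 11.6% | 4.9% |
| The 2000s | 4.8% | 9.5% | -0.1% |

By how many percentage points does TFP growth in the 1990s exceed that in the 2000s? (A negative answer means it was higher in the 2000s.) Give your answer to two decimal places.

1.79 percentage points

Labor's share = 1 − 0.41 = 0.59.
The 1990s: TFP = 10.4 − 4.756 − 2.891 = 2.753%.
The 2000s: TFP = 4.8 − 3.895 + 0.059 = 0.964%.
Difference = 2.753 − (0.964) = 1.789 pp.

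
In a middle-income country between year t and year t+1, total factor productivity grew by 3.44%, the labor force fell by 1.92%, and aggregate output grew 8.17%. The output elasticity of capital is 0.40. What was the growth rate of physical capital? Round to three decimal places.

Physical capital grew 14.705%.

Labor's share = 1 − 0.4 = 0.6.
gY = gA + 0.6×(-1.92) + 0.4×g.
0.4×g = 8.17 − 3.44 + 1.152 = 5.882.
g = 5.882 / 0.4 = 14.705%.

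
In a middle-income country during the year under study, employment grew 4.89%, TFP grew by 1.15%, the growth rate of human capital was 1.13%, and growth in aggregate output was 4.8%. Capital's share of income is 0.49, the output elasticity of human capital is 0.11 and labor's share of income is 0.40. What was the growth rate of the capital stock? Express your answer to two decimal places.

Labor's share = 1 − 0.49 − 0.11 = 0.4.
gY = gA + 0.11×1.13 + 0.4×4.89 + 0.49×g.
0.49×g = 4.8 − 1.15 − 2.0803 = 1.5697.
g = 1.5697 / 0.49 = 3.2035%.

3.20%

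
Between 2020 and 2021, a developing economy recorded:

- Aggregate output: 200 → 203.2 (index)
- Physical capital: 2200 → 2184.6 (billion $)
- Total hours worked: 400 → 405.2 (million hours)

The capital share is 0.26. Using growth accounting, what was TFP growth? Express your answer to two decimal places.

TFP grew 0.82%.

Aggregate output growth = (203.2 − 200) / 200 = 1.6%.
Physical capital growth = (2184.6 − 2200) / 2200 = -0.7%.
Total hours worked growth = (405.2 − 400) / 400 = 1.3%.
Labor's share = 1 − 0.26 = 0.74.
Physical capital: 0.26 × (-0.7) = -0.182 pp.
Total hours worked: 0.74 × 1.3 = 0.962 pp.
TFP growth = 1.6 − 0.78 = 0.82%.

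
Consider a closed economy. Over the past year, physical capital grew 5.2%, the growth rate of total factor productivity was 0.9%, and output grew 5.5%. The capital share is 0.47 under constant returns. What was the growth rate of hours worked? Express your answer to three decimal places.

4.068%

Labor's share = 1 − 0.47 = 0.53.
gY = gA + 0.47×5.2 + 0.53×g.
0.53×g = 5.5 − 0.9 − 2.444 = 2.156.
g = 2.156 / 0.53 = 4.06792%.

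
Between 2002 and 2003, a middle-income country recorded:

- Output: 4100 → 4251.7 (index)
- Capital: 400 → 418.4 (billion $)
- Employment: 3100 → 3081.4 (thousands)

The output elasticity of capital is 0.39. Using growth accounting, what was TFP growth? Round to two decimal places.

TFP growth was 2.27%.

Output growth = (4251.7 − 4100) / 4100 = 3.7%.
Capital growth = (418.4 − 400) / 400 = 4.6%.
Employment growth = (3081.4 − 3100) / 3100 = -0.6%.
Labor's share = 1 − 0.39 = 0.61.
Capital: 0.39 × 4.6 = 1.794 pp.
Employment: 0.61 × (-0.6) = -0.366 pp.
TFP growth = 3.7 − 1.428 = 2.272%.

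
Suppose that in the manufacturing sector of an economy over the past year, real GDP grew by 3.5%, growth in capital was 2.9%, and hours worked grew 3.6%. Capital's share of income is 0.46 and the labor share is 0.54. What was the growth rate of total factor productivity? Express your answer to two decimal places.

Labor's share = 1 − 0.46 = 0.54.
Capital: 0.46 × 2.9 = 1.334 pp.
Hours worked: 0.54 × 3.6 = 1.944 pp.
TFP growth = 3.5 − 3.278 = 0.222%.

Total factor productivity growth was 0.22%.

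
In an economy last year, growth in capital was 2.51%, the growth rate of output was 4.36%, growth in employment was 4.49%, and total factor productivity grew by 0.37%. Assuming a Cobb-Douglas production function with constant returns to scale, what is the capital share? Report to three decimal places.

gY = gA + α·gK + (1−α)·gL, so gY − gA − gL = α(gK − gL).
4.36 − 0.37 − 4.49 = α × (2.51 − 4.49).
-0.5 = -1.98 α, so α = 0.25253.

0.253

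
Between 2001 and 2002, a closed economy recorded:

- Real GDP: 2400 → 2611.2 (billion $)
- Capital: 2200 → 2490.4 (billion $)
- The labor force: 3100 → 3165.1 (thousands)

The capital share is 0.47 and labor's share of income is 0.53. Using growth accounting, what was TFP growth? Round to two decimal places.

TFP growth was 1.48%.

Real GDP growth = (2611.2 − 2400) / 2400 = 8.8%.
Capital growth = (2490.4 − 2200) / 2200 = 13.2%.
The labor force growth = (3165.1 − 3100) / 3100 = 2.1%.
Labor's share = 1 − 0.47 = 0.53.
Capital: 0.47 × 13.2 = 6.204 pp.
The labor force: 0.53 × 2.1 = 1.113 pp.
TFP growth = 8.8 − 7.317 = 1.483%.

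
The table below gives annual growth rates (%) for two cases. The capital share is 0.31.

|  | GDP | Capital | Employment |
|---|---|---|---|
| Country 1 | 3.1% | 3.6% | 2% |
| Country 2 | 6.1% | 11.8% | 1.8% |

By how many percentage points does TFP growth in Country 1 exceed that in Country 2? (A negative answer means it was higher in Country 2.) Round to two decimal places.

-0.60 percentage points

Labor's share = 1 − 0.31 = 0.69.
Country 1: TFP = 3.1 − 1.116 − 1.38 = 0.604%.
Country 2: TFP = 6.1 − 3.658 − 1.242 = 1.2%.
Difference = 0.604 − (1.2) = -0.596 pp.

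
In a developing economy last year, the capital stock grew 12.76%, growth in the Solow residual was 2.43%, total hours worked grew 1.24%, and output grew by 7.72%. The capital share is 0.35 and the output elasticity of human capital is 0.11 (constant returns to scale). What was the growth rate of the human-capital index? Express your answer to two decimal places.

1.40%

Labor's share = 1 − 0.35 − 0.11 = 0.54.
gY = gA + 0.35×12.76 + 0.54×1.24 + 0.11×g.
0.11×g = 7.72 − 2.43 − 5.1356 = 0.1544.
g = 0.1544 / 0.11 = 1.4036%.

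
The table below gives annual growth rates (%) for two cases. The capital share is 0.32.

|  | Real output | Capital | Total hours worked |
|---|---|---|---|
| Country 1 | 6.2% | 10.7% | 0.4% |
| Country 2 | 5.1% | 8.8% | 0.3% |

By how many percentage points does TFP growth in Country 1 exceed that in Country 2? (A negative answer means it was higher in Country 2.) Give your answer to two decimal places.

0.42 percentage points

Labor's share = 1 − 0.32 = 0.68.
Country 1: TFP = 6.2 − 3.424 − 0.272 = 2.504%.
Country 2: TFP = 5.1 − 2.816 − 0.204 = 2.08%.
Difference = 2.504 − (2.08) = 0.424 pp.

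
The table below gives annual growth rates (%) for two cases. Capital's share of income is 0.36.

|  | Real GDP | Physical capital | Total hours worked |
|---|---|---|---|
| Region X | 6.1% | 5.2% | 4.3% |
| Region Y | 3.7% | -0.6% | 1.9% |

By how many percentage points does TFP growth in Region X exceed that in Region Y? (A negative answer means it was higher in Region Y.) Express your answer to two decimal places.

-1.22 percentage points

Labor's share = 1 − 0.36 = 0.64.
Region X: TFP = 6.1 − 1.872 − 2.752 = 1.476%.
Region Y: TFP = 3.7 + 0.216 − 1.216 = 2.7%.
Difference = 1.476 − (2.7) = -1.224 pp.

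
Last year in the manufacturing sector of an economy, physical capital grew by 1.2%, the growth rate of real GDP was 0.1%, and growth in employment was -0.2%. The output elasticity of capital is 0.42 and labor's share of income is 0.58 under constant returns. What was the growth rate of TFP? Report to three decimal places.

Labor's share = 1 − 0.42 = 0.58.
Physical capital: 0.42 × 1.2 = 0.504 pp.
Employment: 0.58 × (-0.2) = -0.116 pp.
TFP growth = 0.1 − 0.388 = -0.288%.

-0.288%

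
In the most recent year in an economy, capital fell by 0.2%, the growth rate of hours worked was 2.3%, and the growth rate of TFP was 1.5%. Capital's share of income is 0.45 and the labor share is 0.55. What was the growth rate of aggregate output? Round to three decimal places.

2.675%

Labor's share = 1 − 0.45 = 0.55.
Capital: 0.45 × (-0.2) = -0.09 pp.
Hours worked: 0.55 × 2.3 = 1.265 pp.
Output growth = 1.5 + 1.175 = 2.675%.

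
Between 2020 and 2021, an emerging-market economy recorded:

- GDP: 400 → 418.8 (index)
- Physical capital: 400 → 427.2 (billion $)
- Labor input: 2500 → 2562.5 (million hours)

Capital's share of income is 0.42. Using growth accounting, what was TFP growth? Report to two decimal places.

TFP growth was 0.39%.

GDP growth = (418.8 − 400) / 400 = 4.7%.
Physical capital growth = (427.2 − 400) / 400 = 6.8%.
Labor input growth = (2562.5 − 2500) / 2500 = 2.5%.
Labor's share = 1 − 0.42 = 0.58.
Physical capital: 0.42 × 6.8 = 2.856 pp.
Labor input: 0.58 × 2.5 = 1.45 pp.
TFP growth = 4.7 − 4.306 = 0.394%.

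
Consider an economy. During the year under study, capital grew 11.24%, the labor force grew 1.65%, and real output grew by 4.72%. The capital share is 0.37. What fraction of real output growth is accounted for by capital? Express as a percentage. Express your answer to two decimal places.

88.11%

Capital contributed 0.37 × 11.24 = 4.1588 pp.
Share of growth = 4.1588 / 4.72 × 100 = 88.1102%.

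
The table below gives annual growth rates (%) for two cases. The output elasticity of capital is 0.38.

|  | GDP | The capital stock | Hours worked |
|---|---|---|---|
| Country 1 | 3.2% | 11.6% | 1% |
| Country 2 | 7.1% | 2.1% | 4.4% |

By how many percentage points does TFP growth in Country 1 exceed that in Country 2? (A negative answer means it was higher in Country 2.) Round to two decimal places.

Labor's share = 1 − 0.38 = 0.62.
Country 1: TFP = 3.2 − 4.408 − 0.62 = -1.828%.
Country 2: TFP = 7.1 − 0.798 − 2.728 = 3.574%.
Difference = -1.828 − (3.574) = -5.402 pp.

-5.40 percentage points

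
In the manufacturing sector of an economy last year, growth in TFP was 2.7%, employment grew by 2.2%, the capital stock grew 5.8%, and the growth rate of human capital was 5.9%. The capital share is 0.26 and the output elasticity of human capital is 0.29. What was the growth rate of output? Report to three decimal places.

Output grew 6.909%.

Labor's share = 1 − 0.26 − 0.29 = 0.45.
The capital stock: 0.26 × 5.8 = 1.508 pp.
Human capital: 0.29 × 5.9 = 1.711 pp.
Employment: 0.45 × 2.2 = 0.99 pp.
Output growth = 2.7 + 4.209 = 6.909%.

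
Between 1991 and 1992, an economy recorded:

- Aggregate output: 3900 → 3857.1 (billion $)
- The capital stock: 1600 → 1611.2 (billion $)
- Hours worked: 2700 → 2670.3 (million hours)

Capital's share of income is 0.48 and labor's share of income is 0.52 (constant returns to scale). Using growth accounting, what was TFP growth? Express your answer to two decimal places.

Aggregate output growth = (3857.1 − 3900) / 3900 = -1.1%.
The capital stock growth = (1611.2 − 1600) / 1600 = 0.7%.
Hours worked growth = (2670.3 − 2700) / 2700 = -1.1%.
Labor's share = 1 − 0.48 = 0.52.
The capital stock: 0.48 × 0.7 = 0.336 pp.
Hours worked: 0.52 × (-1.1) = -0.572 pp.
TFP growth = -1.1 + 0.236 = -0.864%.

-0.86%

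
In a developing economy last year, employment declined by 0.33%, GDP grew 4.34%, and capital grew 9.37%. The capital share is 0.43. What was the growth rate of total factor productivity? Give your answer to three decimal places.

0.499%

Labor's share = 1 − 0.43 = 0.57.
Capital: 0.43 × 9.37 = 4.0291 pp.
Employment: 0.57 × (-0.33) = -0.1881 pp.
TFP growth = 4.34 − 3.841 = 0.499%.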